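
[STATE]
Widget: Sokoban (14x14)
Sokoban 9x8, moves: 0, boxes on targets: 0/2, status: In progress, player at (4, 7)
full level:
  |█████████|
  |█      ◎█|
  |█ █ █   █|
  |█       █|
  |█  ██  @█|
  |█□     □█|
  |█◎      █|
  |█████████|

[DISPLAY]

█████████     
█      ◎█     
█ █ █   █     
█       █     
█  ██  @█     
█□     □█     
█◎      █     
█████████     
Moves: 0  0/2 
              
              
              
              
              


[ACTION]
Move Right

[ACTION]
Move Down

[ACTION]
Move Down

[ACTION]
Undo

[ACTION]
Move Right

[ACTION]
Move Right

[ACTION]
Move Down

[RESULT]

█████████     
█      ◎█     
█ █ █   █     
█       █     
█  ██   █     
█□     @█     
█◎     □█     
█████████     
Moves: 1  0/2 
              
              
              
              
              


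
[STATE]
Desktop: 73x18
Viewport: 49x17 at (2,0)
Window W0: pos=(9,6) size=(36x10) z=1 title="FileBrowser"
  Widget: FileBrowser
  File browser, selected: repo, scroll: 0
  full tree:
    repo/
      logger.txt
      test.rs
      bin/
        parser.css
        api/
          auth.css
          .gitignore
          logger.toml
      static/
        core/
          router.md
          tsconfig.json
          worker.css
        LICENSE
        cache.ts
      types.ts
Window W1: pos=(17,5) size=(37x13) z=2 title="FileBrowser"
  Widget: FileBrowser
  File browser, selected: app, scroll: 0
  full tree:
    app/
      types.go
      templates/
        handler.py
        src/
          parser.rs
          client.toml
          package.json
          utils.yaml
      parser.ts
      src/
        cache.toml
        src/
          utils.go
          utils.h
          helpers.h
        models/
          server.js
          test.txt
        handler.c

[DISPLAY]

                                                 
                                                 
                                                 
                                                 
                                                 
               ┏━━━━━━━━━━━━━━━━━━━━━━━━━━━━━━━━━
       ┏━━━━━━━┃ FileBrowser                     
       ┃ FileBr┠─────────────────────────────────
       ┠───────┃> [-] app/                       
       ┃> [-] r┃    types.go                     
       ┃    log┃    [+] templates/               
       ┃    tes┃    parser.ts                    
       ┃    [+]┃    [+] src/                     
       ┃    [+]┃                                 
       ┃    typ┃                                 
       ┗━━━━━━━┃                                 
               ┃                                 


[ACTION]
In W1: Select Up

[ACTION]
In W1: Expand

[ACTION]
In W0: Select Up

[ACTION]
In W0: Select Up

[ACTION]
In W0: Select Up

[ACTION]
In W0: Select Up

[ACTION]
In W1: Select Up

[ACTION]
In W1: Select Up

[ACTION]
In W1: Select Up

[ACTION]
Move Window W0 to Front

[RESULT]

                                                 
                                                 
                                                 
                                                 
                                                 
               ┏━━━━━━━━━━━━━━━━━━━━━━━━━━━━━━━━━
       ┏━━━━━━━━━━━━━━━━━━━━━━━━━━━━━━━━━━┓      
       ┃ FileBrowser                      ┃──────
       ┠──────────────────────────────────┨      
       ┃> [-] repo/                       ┃      
       ┃    logger.txt                    ┃      
       ┃    test.rs                       ┃      
       ┃    [+] bin/                      ┃      
       ┃    [+] static/                   ┃      
       ┃    types.ts                      ┃      
       ┗━━━━━━━━━━━━━━━━━━━━━━━━━━━━━━━━━━┛      
               ┃                                 


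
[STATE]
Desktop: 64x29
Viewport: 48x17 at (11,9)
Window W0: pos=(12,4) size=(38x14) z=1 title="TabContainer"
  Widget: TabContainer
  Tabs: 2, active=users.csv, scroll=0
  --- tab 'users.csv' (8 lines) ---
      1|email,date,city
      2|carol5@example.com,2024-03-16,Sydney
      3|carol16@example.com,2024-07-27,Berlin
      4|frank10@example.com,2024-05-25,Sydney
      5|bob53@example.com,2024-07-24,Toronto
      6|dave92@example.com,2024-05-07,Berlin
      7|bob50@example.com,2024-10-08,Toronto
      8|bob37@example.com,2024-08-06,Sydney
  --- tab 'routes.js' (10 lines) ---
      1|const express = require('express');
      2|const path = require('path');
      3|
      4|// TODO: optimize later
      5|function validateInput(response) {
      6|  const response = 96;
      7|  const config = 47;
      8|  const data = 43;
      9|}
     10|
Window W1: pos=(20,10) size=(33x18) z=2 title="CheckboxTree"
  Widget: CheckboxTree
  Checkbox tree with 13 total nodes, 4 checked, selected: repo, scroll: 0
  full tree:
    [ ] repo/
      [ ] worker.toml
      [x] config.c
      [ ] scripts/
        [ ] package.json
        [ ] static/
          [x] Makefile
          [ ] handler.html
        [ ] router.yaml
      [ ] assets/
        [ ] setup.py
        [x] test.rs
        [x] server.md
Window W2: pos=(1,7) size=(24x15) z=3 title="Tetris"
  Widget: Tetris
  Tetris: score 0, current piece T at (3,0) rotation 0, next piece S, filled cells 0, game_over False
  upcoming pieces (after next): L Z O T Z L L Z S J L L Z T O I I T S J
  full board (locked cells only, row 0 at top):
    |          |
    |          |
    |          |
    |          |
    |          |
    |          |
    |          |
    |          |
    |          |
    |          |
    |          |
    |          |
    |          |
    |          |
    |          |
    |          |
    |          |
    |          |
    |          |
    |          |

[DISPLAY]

─────────────┨ity                     ┃         
 │Next:      ┃━━━━━━━━━━━━━━━━━━━━━━━━━━━┓      
 │ ░░        ┃ckboxTree                  ┃      
 │░░         ┃───────────────────────────┨      
 │           ┃ repo/                     ┃      
 │           ┃ ] worker.toml             ┃      
 │           ┃x] config.c                ┃      
 │Score:     ┃-] scripts/                ┃      
 │0          ┃ [ ] package.json          ┃      
 │           ┃ [-] static/               ┃      
 │           ┃   [x] Makefile            ┃      
 │           ┃   [ ] handler.html        ┃      
━━━━━━━━━━━━━┛ [ ] router.yaml           ┃      
         ┃   [-] assets/                 ┃      
         ┃     [ ] setup.py              ┃      
         ┃     [x] test.rs               ┃      
         ┃     [x] server.md             ┃      


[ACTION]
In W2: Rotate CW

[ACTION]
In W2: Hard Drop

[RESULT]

─────────────┨ity                     ┃         
 │Next:      ┃━━━━━━━━━━━━━━━━━━━━━━━━━━━┓      
 │  ▒        ┃ckboxTree                  ┃      
 │▒▒▒        ┃───────────────────────────┨      
 │           ┃ repo/                     ┃      
 │           ┃ ] worker.toml             ┃      
 │           ┃x] config.c                ┃      
 │Score:     ┃-] scripts/                ┃      
 │0          ┃ [ ] package.json          ┃      
 │           ┃ [-] static/               ┃      
 │           ┃   [x] Makefile            ┃      
 │           ┃   [ ] handler.html        ┃      
━━━━━━━━━━━━━┛ [ ] router.yaml           ┃      
         ┃   [-] assets/                 ┃      
         ┃     [ ] setup.py              ┃      
         ┃     [x] test.rs               ┃      
         ┃     [x] server.md             ┃      


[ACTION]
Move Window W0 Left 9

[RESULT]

─────────────┨               ┃                  
 │Next:      ┃━━━━━━━━━━━━━━━━━━━━━━━━━━━┓      
 │  ▒        ┃ckboxTree                  ┃      
 │▒▒▒        ┃───────────────────────────┨      
 │           ┃ repo/                     ┃      
 │           ┃ ] worker.toml             ┃      
 │           ┃x] config.c                ┃      
 │Score:     ┃-] scripts/                ┃      
 │0          ┃ [ ] package.json          ┃      
 │           ┃ [-] static/               ┃      
 │           ┃   [x] Makefile            ┃      
 │           ┃   [ ] handler.html        ┃      
━━━━━━━━━━━━━┛ [ ] router.yaml           ┃      
         ┃   [-] assets/                 ┃      
         ┃     [ ] setup.py              ┃      
         ┃     [x] test.rs               ┃      
         ┃     [x] server.md             ┃      


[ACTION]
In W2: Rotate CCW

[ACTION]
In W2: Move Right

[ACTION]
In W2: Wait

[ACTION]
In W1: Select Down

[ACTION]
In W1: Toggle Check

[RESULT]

─────────────┨               ┃                  
 │Next:      ┃━━━━━━━━━━━━━━━━━━━━━━━━━━━┓      
 │  ▒        ┃ckboxTree                  ┃      
 │▒▒▒        ┃───────────────────────────┨      
 │           ┃ repo/                     ┃      
 │           ┃x] worker.toml             ┃      
 │           ┃x] config.c                ┃      
 │Score:     ┃-] scripts/                ┃      
 │0          ┃ [ ] package.json          ┃      
 │           ┃ [-] static/               ┃      
 │           ┃   [x] Makefile            ┃      
 │           ┃   [ ] handler.html        ┃      
━━━━━━━━━━━━━┛ [ ] router.yaml           ┃      
         ┃   [-] assets/                 ┃      
         ┃     [ ] setup.py              ┃      
         ┃     [x] test.rs               ┃      
         ┃     [x] server.md             ┃      


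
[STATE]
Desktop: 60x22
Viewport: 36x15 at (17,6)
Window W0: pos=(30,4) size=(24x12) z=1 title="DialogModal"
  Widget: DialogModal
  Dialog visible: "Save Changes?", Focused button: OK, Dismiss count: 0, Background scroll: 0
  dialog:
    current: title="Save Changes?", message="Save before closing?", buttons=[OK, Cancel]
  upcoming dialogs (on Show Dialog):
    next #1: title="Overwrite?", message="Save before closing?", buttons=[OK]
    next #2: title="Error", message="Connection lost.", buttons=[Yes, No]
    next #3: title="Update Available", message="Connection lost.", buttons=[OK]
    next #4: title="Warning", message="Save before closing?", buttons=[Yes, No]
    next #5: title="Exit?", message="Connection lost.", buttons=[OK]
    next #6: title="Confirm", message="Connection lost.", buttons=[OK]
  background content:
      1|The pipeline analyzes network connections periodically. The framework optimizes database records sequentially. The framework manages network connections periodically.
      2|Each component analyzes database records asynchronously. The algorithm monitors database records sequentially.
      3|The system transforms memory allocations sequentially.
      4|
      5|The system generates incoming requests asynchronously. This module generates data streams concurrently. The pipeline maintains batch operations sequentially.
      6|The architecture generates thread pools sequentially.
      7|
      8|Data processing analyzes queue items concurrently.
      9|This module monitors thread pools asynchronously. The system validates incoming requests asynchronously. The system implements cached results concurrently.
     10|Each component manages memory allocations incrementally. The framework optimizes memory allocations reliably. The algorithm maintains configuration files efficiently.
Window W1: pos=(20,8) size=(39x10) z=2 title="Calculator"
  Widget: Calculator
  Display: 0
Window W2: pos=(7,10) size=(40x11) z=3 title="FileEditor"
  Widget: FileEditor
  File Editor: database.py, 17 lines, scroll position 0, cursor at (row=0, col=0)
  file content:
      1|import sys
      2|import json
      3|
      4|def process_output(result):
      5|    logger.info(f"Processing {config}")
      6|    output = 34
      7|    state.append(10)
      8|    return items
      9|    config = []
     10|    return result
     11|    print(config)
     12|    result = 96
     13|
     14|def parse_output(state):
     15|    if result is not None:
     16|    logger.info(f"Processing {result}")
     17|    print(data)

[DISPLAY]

             ┠──────────────────────
             ┃The pipeline analyzes 
   ┏━━━━━━━━━━━━━━━━━━━━━━━━━━━━━━━━
   ┃ Calculator                     
━━━━━━━━━━━━━━━━━━━━━━━━━━━━━┓──────
or                           ┃      
─────────────────────────────┨      
s                           ▲┃      
on                          █┃      
                            ░┃      
ss_output(result):          ░┃      
r.info(f"Processing {config}░┃━━━━━━
t = 34                      ░┃      
.append(10)                 ▼┃      
━━━━━━━━━━━━━━━━━━━━━━━━━━━━━┛      


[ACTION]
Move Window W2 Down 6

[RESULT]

             ┠──────────────────────
             ┃The pipeline analyzes 
   ┏━━━━━━━━━━━━━━━━━━━━━━━━━━━━━━━━
   ┃ Calculator                     
   ┠────────────────────────────────
━━━━━━━━━━━━━━━━━━━━━━━━━━━━━┓      
or                           ┃      
─────────────────────────────┨      
s                           ▲┃      
on                          █┃      
                            ░┃      
ss_output(result):          ░┃━━━━━━
r.info(f"Processing {config}░┃      
t = 34                      ░┃      
.append(10)                 ▼┃      


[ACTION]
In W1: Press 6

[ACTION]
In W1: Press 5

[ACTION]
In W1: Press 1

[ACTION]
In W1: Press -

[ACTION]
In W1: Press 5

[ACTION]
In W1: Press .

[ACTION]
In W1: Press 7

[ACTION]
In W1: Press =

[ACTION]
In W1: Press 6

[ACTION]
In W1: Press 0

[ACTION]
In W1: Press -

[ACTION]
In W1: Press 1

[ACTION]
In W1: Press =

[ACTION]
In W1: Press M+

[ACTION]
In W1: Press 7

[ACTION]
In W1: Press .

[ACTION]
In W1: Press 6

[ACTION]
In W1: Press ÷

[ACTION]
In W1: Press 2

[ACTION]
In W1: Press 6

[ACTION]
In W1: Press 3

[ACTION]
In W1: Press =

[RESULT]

             ┠──────────────────────
             ┃The pipeline analyzes 
   ┏━━━━━━━━━━━━━━━━━━━━━━━━━━━━━━━━
   ┃ Calculator                     
   ┠────────────────────────────────
━━━━━━━━━━━━━━━━━━━━━━━━━━━━━┓2.2722
or                           ┃      
─────────────────────────────┨      
s                           ▲┃      
on                          █┃      
                            ░┃      
ss_output(result):          ░┃━━━━━━
r.info(f"Processing {config}░┃      
t = 34                      ░┃      
.append(10)                 ▼┃      


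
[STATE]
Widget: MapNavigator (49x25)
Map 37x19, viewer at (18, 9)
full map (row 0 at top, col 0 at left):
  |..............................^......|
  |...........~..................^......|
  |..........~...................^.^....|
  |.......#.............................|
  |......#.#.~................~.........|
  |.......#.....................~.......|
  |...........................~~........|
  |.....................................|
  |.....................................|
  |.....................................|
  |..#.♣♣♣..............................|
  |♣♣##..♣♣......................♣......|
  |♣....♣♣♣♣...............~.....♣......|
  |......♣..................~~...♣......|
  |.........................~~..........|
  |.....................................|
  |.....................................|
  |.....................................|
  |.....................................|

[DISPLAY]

                                                 
                                                 
                                                 
      ..............................^......      
      ...........~..................^......      
      ..........~...................^.^....      
      .......#.............................      
      ......#.#.~................~.........      
      .......#.....................~.......      
      ...........................~~........      
      .....................................      
      .....................................      
      ..................@..................      
      ..#.♣♣♣..............................      
      ♣♣##..♣♣......................♣......      
      ♣....♣♣♣♣...............~.....♣......      
      ......♣..................~~...♣......      
      .........................~~..........      
      .....................................      
      .....................................      
      .....................................      
      .....................................      
                                                 
                                                 
                                                 


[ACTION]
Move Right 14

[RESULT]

                                                 
                                                 
                                                 
......................^......                    
...~..................^......                    
..~...................^.^....                    
.............................                    
#.~................~.........                    
.....................~.......                    
...................~~........                    
.............................                    
.............................                    
........................@....                    
.............................                    
......................♣......                    
♣...............~.....♣......                    
.................~~...♣......                    
.................~~..........                    
.............................                    
.............................                    
.............................                    
.............................                    
                                                 
                                                 
                                                 


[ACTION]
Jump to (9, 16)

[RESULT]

               ......#.#.~................~......
               .......#.....................~....
               ...........................~~.....
               ..................................
               ..................................
               ..................................
               ..#.♣♣♣...........................
               ♣♣##..♣♣......................♣...
               ♣....♣♣♣♣...............~.....♣...
               ......♣..................~~...♣...
               .........................~~.......
               ..................................
               .........@........................
               ..................................
               ..................................
                                                 
                                                 
                                                 
                                                 
                                                 
                                                 
                                                 
                                                 
                                                 
                                                 


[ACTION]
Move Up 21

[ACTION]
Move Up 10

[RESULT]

                                                 
                                                 
                                                 
                                                 
                                                 
                                                 
                                                 
                                                 
                                                 
                                                 
                                                 
                                                 
               .........@....................^...
               ...........~..................^...
               ..........~...................^.^.
               .......#..........................
               ......#.#.~................~......
               .......#.....................~....
               ...........................~~.....
               ..................................
               ..................................
               ..................................
               ..#.♣♣♣...........................
               ♣♣##..♣♣......................♣...
               ♣....♣♣♣♣...............~.....♣...


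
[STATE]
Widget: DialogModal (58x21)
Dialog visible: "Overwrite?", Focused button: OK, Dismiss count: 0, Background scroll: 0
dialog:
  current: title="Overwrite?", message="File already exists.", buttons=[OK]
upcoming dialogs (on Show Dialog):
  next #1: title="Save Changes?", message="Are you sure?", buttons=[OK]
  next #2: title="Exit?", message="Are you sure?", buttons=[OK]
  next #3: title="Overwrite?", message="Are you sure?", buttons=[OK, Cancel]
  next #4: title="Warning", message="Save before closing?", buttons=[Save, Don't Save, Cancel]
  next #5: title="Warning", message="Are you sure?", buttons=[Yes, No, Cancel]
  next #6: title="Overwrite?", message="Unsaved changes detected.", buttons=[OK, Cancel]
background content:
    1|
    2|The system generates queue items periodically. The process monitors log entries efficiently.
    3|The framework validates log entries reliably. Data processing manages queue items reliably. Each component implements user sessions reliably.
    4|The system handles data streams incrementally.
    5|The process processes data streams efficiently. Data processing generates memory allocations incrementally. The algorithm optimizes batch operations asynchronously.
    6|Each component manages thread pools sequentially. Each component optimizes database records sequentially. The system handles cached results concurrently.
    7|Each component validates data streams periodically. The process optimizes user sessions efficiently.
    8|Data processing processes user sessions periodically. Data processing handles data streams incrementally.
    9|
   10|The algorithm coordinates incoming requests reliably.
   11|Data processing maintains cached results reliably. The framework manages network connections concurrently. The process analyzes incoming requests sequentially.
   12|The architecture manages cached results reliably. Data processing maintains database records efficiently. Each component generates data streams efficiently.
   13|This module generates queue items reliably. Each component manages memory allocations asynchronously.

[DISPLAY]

                                                          
The system generates queue items periodically. The process
The framework validates log entries reliably. Data process
The system handles data streams incrementally.            
The process processes data streams efficiently. Data proce
Each component manages thread pools sequentially. Each com
Each component validates data streams periodically. The pr
Data processing processes user sessions periodically. Data
                 ┌──────────────────────┐                 
The algorithm coo│      Overwrite?      │ts reliably.     
Data processing m│ File already exists. │reliably. The fra
The architecture │         [OK]         │eliably. Data pro
This module gener└──────────────────────┘y. Each component
                                                          
                                                          
                                                          
                                                          
                                                          
                                                          
                                                          
                                                          


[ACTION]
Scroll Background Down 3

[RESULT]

The system handles data streams incrementally.            
The process processes data streams efficiently. Data proce
Each component manages thread pools sequentially. Each com
Each component validates data streams periodically. The pr
Data processing processes user sessions periodically. Data
                                                          
The algorithm coordinates incoming requests reliably.     
Data processing maintains cached results reliably. The fra
The architecture ┌──────────────────────┐eliably. Data pro
This module gener│      Overwrite?      │y. Each component
                 │ File already exists. │                 
                 │         [OK]         │                 
                 └──────────────────────┘                 
                                                          
                                                          
                                                          
                                                          
                                                          
                                                          
                                                          
                                                          


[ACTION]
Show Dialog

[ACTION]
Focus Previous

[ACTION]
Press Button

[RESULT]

The system handles data streams incrementally.            
The process processes data streams efficiently. Data proce
Each component manages thread pools sequentially. Each com
Each component validates data streams periodically. The pr
Data processing processes user sessions periodically. Data
                                                          
The algorithm coordinates incoming requests reliably.     
Data processing maintains cached results reliably. The fra
The architecture manages cached results reliably. Data pro
This module generates queue items reliably. Each component
                                                          
                                                          
                                                          
                                                          
                                                          
                                                          
                                                          
                                                          
                                                          
                                                          
                                                          


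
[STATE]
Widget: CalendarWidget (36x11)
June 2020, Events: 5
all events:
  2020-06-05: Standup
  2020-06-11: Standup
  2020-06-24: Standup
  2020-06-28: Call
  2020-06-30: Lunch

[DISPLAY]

             June 2020              
Mo Tu We Th Fr Sa Su                
 1  2  3  4  5*  6  7               
 8  9 10 11* 12 13 14               
15 16 17 18 19 20 21                
22 23 24* 25 26 27 28*              
29 30*                              
                                    
                                    
                                    
                                    


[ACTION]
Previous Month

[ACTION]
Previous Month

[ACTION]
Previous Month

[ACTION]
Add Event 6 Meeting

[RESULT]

             March 2020             
Mo Tu We Th Fr Sa Su                
                   1                
 2  3  4  5  6*  7  8               
 9 10 11 12 13 14 15                
16 17 18 19 20 21 22                
23 24 25 26 27 28 29                
30 31                               
                                    
                                    
                                    


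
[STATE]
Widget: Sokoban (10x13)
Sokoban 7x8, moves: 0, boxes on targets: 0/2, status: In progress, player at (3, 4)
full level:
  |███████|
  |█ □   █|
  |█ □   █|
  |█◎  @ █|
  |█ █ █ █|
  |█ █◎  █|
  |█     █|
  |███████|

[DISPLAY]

███████   
█ □   █   
█ □   █   
█◎  @ █   
█ █ █ █   
█ █◎  █   
█     █   
███████   
Moves: 0  
          
          
          
          


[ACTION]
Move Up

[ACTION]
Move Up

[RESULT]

███████   
█ □ @ █   
█ □   █   
█◎    █   
█ █ █ █   
█ █◎  █   
█     █   
███████   
Moves: 2  
          
          
          
          


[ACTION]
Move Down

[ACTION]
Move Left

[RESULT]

███████   
█ □   █   
█ □@  █   
█◎    █   
█ █ █ █   
█ █◎  █   
█     █   
███████   
Moves: 4  
          
          
          
          


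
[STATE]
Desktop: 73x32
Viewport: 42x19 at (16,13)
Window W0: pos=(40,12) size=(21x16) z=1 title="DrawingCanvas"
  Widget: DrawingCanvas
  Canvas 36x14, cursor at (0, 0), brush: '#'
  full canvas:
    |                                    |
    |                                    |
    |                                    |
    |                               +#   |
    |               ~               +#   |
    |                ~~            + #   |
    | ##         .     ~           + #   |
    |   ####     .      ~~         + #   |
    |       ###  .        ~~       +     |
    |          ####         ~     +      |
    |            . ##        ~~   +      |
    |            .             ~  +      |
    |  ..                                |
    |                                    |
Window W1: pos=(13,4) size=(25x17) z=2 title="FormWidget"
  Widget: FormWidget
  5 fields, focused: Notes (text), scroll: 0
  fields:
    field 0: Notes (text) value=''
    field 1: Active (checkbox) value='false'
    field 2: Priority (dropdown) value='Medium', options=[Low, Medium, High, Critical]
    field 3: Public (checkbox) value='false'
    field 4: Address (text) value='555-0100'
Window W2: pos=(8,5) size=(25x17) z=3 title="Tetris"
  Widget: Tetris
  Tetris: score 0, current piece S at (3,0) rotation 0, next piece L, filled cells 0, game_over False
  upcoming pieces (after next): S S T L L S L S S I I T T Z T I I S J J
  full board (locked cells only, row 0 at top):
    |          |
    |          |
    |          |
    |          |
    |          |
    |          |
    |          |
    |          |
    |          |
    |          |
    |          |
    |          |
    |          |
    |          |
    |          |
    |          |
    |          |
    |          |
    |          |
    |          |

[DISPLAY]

   │            ┃    ┃  ┃ DrawingCanvas   
   │Score:      ┃    ┃  ┠─────────────────
   │0           ┃    ┃  ┃+                
   │            ┃    ┃  ┃                 
   │            ┃    ┃  ┃                 
   │            ┃    ┃  ┃                 
   │            ┃    ┃  ┃               ~ 
   │            ┃━━━━┛  ┃                ~
━━━━━━━━━━━━━━━━┛       ┃ ##         .    
                        ┃   ####     .    
                        ┃       ###  .    
                        ┃          ####   
                        ┃            . ## 
                        ┃            .    
                        ┗━━━━━━━━━━━━━━━━━
                                          
                                          
                                          
                                          


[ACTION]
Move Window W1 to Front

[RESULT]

                     ┃  ┃ DrawingCanvas   
                     ┃  ┠─────────────────
                     ┃  ┃+                
                     ┃  ┃                 
                     ┃  ┃                 
                     ┃  ┃                 
                     ┃  ┃               ~ 
━━━━━━━━━━━━━━━━━━━━━┛  ┃                ~
━━━━━━━━━━━━━━━━┛       ┃ ##         .    
                        ┃   ####     .    
                        ┃       ###  .    
                        ┃          ####   
                        ┃            . ## 
                        ┃            .    
                        ┗━━━━━━━━━━━━━━━━━
                                          
                                          
                                          
                                          


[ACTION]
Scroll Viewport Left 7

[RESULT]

    ┃                       ┃  ┃ DrawingCa
    ┃                       ┃  ┠──────────
    ┃                       ┃  ┃+         
    ┃                       ┃  ┃          
    ┃                       ┃  ┃          
    ┃                       ┃  ┃          
    ┃                       ┃  ┃          
    ┗━━━━━━━━━━━━━━━━━━━━━━━┛  ┃          
━━━━━━━━━━━━━━━━━━━━━━━┛       ┃ ##       
                               ┃   ####   
                               ┃       ###
                               ┃          
                               ┃          
                               ┃          
                               ┗━━━━━━━━━━
                                          
                                          
                                          
                                          


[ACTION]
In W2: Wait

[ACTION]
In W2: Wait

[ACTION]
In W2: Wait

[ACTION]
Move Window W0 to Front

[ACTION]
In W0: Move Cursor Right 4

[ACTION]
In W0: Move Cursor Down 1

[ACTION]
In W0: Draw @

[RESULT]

    ┃                       ┃  ┃ DrawingCa
    ┃                       ┃  ┠──────────
    ┃                       ┃  ┃          
    ┃                       ┃  ┃    @     
    ┃                       ┃  ┃          
    ┃                       ┃  ┃          
    ┃                       ┃  ┃          
    ┗━━━━━━━━━━━━━━━━━━━━━━━┛  ┃          
━━━━━━━━━━━━━━━━━━━━━━━┛       ┃ ##       
                               ┃   ####   
                               ┃       ###
                               ┃          
                               ┃          
                               ┃          
                               ┗━━━━━━━━━━
                                          
                                          
                                          
                                          


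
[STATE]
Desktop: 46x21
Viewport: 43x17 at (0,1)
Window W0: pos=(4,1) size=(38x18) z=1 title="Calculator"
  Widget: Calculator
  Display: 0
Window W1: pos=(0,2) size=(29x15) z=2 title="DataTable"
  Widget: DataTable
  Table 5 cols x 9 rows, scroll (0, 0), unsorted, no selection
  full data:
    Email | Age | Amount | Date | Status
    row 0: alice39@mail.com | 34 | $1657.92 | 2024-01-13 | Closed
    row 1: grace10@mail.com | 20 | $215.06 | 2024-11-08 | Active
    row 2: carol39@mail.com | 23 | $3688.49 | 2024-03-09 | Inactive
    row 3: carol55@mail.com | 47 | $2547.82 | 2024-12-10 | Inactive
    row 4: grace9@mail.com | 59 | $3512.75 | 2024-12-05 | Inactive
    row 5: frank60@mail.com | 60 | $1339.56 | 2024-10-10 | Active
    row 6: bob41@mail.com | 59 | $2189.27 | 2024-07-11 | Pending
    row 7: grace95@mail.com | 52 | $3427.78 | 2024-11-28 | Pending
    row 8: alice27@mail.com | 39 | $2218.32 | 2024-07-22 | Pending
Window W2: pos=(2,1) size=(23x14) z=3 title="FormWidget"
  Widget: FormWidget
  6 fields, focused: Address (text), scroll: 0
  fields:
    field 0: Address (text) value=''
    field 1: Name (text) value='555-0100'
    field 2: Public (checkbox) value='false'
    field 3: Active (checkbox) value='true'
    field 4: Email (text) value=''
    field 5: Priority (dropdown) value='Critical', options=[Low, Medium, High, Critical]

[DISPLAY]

  ┏━━━━━━━━━━━━━━━━━━━━━┓━━━━━━━━━━━━━━━━┓ 
┏━┃ FormWidget          ┃━━━┓            ┃ 
┃ ┠─────────────────────┨   ┃────────────┨ 
┠─┃> Address:    [     ]┃───┨           0┃ 
┃E┃  Name:       [555-0]┃unt┃            ┃ 
┃─┃  Public:     [ ]    ┃───┃            ┃ 
┃a┃  Active:     [x]    ┃57.┃            ┃ 
┃g┃  Email:      [     ]┃5.0┃            ┃ 
┃c┃  Priority:   [Crit▼]┃88.┃            ┃ 
┃c┃                     ┃47.┃            ┃ 
┃g┃                     ┃12.┃            ┃ 
┃f┃                     ┃39.┃            ┃ 
┃b┃                     ┃89.┃            ┃ 
┃g┗━━━━━━━━━━━━━━━━━━━━━┛27.┃            ┃ 
┃alice27@mail.com│39 │$2218.┃            ┃ 
┗━━━━━━━━━━━━━━━━━━━━━━━━━━━┛            ┃ 
    ┃                                    ┃ 


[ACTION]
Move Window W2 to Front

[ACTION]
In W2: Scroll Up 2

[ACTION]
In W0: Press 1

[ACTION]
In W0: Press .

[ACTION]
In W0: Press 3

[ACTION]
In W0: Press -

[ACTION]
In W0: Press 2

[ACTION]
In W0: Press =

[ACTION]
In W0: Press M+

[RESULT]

  ┏━━━━━━━━━━━━━━━━━━━━━┓━━━━━━━━━━━━━━━━┓ 
┏━┃ FormWidget          ┃━━━┓            ┃ 
┃ ┠─────────────────────┨   ┃────────────┨ 
┠─┃> Address:    [     ]┃───┨        -0.7┃ 
┃E┃  Name:       [555-0]┃unt┃            ┃ 
┃─┃  Public:     [ ]    ┃───┃            ┃ 
┃a┃  Active:     [x]    ┃57.┃            ┃ 
┃g┃  Email:      [     ]┃5.0┃            ┃ 
┃c┃  Priority:   [Crit▼]┃88.┃            ┃ 
┃c┃                     ┃47.┃            ┃ 
┃g┃                     ┃12.┃            ┃ 
┃f┃                     ┃39.┃            ┃ 
┃b┃                     ┃89.┃            ┃ 
┃g┗━━━━━━━━━━━━━━━━━━━━━┛27.┃            ┃ 
┃alice27@mail.com│39 │$2218.┃            ┃ 
┗━━━━━━━━━━━━━━━━━━━━━━━━━━━┛            ┃ 
    ┃                                    ┃ 
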